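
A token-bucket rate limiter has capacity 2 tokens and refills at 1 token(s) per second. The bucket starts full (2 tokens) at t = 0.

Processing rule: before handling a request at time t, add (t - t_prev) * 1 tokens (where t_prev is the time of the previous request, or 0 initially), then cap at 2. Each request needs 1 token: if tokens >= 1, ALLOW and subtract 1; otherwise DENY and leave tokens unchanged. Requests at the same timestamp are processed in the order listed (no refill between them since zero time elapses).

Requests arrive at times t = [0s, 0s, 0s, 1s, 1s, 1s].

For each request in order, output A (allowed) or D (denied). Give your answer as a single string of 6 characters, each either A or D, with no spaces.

Answer: AADADD

Derivation:
Simulating step by step:
  req#1 t=0s: ALLOW
  req#2 t=0s: ALLOW
  req#3 t=0s: DENY
  req#4 t=1s: ALLOW
  req#5 t=1s: DENY
  req#6 t=1s: DENY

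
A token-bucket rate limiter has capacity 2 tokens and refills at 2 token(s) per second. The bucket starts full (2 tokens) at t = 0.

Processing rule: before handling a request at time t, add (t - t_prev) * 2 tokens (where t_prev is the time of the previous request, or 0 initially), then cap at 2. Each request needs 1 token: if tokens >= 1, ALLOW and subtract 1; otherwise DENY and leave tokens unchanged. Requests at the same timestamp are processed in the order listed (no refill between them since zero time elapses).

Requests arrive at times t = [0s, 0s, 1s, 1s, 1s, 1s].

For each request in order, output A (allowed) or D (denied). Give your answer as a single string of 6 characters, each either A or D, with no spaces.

Answer: AAAADD

Derivation:
Simulating step by step:
  req#1 t=0s: ALLOW
  req#2 t=0s: ALLOW
  req#3 t=1s: ALLOW
  req#4 t=1s: ALLOW
  req#5 t=1s: DENY
  req#6 t=1s: DENY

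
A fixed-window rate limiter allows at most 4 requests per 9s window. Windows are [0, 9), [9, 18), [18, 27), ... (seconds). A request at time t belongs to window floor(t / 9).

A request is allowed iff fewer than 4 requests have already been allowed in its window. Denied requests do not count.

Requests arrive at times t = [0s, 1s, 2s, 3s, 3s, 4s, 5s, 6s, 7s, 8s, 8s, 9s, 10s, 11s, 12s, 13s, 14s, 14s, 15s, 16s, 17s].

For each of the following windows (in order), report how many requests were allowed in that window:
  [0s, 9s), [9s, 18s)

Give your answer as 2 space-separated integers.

Processing requests:
  req#1 t=0s (window 0): ALLOW
  req#2 t=1s (window 0): ALLOW
  req#3 t=2s (window 0): ALLOW
  req#4 t=3s (window 0): ALLOW
  req#5 t=3s (window 0): DENY
  req#6 t=4s (window 0): DENY
  req#7 t=5s (window 0): DENY
  req#8 t=6s (window 0): DENY
  req#9 t=7s (window 0): DENY
  req#10 t=8s (window 0): DENY
  req#11 t=8s (window 0): DENY
  req#12 t=9s (window 1): ALLOW
  req#13 t=10s (window 1): ALLOW
  req#14 t=11s (window 1): ALLOW
  req#15 t=12s (window 1): ALLOW
  req#16 t=13s (window 1): DENY
  req#17 t=14s (window 1): DENY
  req#18 t=14s (window 1): DENY
  req#19 t=15s (window 1): DENY
  req#20 t=16s (window 1): DENY
  req#21 t=17s (window 1): DENY

Allowed counts by window: 4 4

Answer: 4 4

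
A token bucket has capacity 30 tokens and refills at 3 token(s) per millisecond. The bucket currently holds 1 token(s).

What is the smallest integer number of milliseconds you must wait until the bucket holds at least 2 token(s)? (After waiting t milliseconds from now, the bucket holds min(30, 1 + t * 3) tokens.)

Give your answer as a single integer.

Need 1 + t * 3 >= 2, so t >= 1/3.
Smallest integer t = ceil(1/3) = 1.

Answer: 1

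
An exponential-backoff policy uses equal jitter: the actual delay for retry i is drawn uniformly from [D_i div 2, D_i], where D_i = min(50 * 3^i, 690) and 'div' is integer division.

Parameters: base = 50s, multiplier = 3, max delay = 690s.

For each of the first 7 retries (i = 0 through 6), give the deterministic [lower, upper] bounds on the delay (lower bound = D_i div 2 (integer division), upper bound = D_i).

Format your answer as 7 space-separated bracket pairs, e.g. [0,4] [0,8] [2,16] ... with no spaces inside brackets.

Answer: [25,50] [75,150] [225,450] [345,690] [345,690] [345,690] [345,690]

Derivation:
Computing bounds per retry:
  i=0: D_i=min(50*3^0,690)=50, bounds=[25,50]
  i=1: D_i=min(50*3^1,690)=150, bounds=[75,150]
  i=2: D_i=min(50*3^2,690)=450, bounds=[225,450]
  i=3: D_i=min(50*3^3,690)=690, bounds=[345,690]
  i=4: D_i=min(50*3^4,690)=690, bounds=[345,690]
  i=5: D_i=min(50*3^5,690)=690, bounds=[345,690]
  i=6: D_i=min(50*3^6,690)=690, bounds=[345,690]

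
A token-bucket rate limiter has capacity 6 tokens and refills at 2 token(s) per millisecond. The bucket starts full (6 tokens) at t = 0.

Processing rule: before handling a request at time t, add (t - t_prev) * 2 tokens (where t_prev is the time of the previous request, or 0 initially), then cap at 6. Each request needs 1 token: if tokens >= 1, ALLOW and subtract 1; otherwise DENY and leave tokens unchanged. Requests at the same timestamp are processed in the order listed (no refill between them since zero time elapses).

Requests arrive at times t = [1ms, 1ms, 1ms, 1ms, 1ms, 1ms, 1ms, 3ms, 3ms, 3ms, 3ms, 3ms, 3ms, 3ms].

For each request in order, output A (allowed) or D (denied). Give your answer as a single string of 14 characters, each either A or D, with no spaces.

Answer: AAAAAADAAAADDD

Derivation:
Simulating step by step:
  req#1 t=1ms: ALLOW
  req#2 t=1ms: ALLOW
  req#3 t=1ms: ALLOW
  req#4 t=1ms: ALLOW
  req#5 t=1ms: ALLOW
  req#6 t=1ms: ALLOW
  req#7 t=1ms: DENY
  req#8 t=3ms: ALLOW
  req#9 t=3ms: ALLOW
  req#10 t=3ms: ALLOW
  req#11 t=3ms: ALLOW
  req#12 t=3ms: DENY
  req#13 t=3ms: DENY
  req#14 t=3ms: DENY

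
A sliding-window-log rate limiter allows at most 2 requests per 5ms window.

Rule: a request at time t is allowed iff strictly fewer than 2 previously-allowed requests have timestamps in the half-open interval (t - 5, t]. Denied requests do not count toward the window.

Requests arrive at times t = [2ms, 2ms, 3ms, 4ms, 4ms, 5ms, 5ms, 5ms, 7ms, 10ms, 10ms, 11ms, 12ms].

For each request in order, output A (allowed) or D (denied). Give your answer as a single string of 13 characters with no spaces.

Answer: AADDDDDDAADDA

Derivation:
Tracking allowed requests in the window:
  req#1 t=2ms: ALLOW
  req#2 t=2ms: ALLOW
  req#3 t=3ms: DENY
  req#4 t=4ms: DENY
  req#5 t=4ms: DENY
  req#6 t=5ms: DENY
  req#7 t=5ms: DENY
  req#8 t=5ms: DENY
  req#9 t=7ms: ALLOW
  req#10 t=10ms: ALLOW
  req#11 t=10ms: DENY
  req#12 t=11ms: DENY
  req#13 t=12ms: ALLOW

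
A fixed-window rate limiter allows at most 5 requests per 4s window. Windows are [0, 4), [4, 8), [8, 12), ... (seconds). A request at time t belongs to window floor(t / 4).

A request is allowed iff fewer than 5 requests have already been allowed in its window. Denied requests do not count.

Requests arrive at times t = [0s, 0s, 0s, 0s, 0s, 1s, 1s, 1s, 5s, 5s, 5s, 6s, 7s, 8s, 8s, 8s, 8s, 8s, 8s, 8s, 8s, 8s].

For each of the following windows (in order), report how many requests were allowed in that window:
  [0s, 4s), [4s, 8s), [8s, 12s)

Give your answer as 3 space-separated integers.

Answer: 5 5 5

Derivation:
Processing requests:
  req#1 t=0s (window 0): ALLOW
  req#2 t=0s (window 0): ALLOW
  req#3 t=0s (window 0): ALLOW
  req#4 t=0s (window 0): ALLOW
  req#5 t=0s (window 0): ALLOW
  req#6 t=1s (window 0): DENY
  req#7 t=1s (window 0): DENY
  req#8 t=1s (window 0): DENY
  req#9 t=5s (window 1): ALLOW
  req#10 t=5s (window 1): ALLOW
  req#11 t=5s (window 1): ALLOW
  req#12 t=6s (window 1): ALLOW
  req#13 t=7s (window 1): ALLOW
  req#14 t=8s (window 2): ALLOW
  req#15 t=8s (window 2): ALLOW
  req#16 t=8s (window 2): ALLOW
  req#17 t=8s (window 2): ALLOW
  req#18 t=8s (window 2): ALLOW
  req#19 t=8s (window 2): DENY
  req#20 t=8s (window 2): DENY
  req#21 t=8s (window 2): DENY
  req#22 t=8s (window 2): DENY

Allowed counts by window: 5 5 5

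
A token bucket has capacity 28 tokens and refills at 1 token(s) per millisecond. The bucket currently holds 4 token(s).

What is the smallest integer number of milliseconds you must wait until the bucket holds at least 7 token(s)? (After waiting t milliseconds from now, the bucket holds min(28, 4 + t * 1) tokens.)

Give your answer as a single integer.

Need 4 + t * 1 >= 7, so t >= 3/1.
Smallest integer t = ceil(3/1) = 3.

Answer: 3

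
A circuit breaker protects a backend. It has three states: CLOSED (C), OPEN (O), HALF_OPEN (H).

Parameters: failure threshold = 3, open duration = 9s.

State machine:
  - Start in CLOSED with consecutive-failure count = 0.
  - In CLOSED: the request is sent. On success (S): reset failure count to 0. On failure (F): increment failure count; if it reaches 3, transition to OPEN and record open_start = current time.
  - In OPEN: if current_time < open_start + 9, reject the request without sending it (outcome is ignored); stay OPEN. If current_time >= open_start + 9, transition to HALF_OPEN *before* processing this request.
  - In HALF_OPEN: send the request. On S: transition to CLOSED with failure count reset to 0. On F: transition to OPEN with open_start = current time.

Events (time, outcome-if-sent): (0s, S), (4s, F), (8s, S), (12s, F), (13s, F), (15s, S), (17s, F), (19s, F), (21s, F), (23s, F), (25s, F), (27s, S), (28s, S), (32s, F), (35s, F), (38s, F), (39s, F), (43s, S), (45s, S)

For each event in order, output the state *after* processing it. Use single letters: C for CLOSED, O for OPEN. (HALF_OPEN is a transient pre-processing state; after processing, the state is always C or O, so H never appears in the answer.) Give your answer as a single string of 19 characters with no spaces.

State after each event:
  event#1 t=0s outcome=S: state=CLOSED
  event#2 t=4s outcome=F: state=CLOSED
  event#3 t=8s outcome=S: state=CLOSED
  event#4 t=12s outcome=F: state=CLOSED
  event#5 t=13s outcome=F: state=CLOSED
  event#6 t=15s outcome=S: state=CLOSED
  event#7 t=17s outcome=F: state=CLOSED
  event#8 t=19s outcome=F: state=CLOSED
  event#9 t=21s outcome=F: state=OPEN
  event#10 t=23s outcome=F: state=OPEN
  event#11 t=25s outcome=F: state=OPEN
  event#12 t=27s outcome=S: state=OPEN
  event#13 t=28s outcome=S: state=OPEN
  event#14 t=32s outcome=F: state=OPEN
  event#15 t=35s outcome=F: state=OPEN
  event#16 t=38s outcome=F: state=OPEN
  event#17 t=39s outcome=F: state=OPEN
  event#18 t=43s outcome=S: state=CLOSED
  event#19 t=45s outcome=S: state=CLOSED

Answer: CCCCCCCCOOOOOOOOOCC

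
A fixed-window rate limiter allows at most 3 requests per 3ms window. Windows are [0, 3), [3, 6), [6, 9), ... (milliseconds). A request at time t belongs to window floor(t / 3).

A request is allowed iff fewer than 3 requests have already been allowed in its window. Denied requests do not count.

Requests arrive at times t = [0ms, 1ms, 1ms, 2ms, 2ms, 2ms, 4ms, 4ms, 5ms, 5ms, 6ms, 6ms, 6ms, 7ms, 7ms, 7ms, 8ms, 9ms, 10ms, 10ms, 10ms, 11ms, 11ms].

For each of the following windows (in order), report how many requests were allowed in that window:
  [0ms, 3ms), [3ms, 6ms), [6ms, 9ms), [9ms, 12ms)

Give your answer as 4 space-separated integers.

Answer: 3 3 3 3

Derivation:
Processing requests:
  req#1 t=0ms (window 0): ALLOW
  req#2 t=1ms (window 0): ALLOW
  req#3 t=1ms (window 0): ALLOW
  req#4 t=2ms (window 0): DENY
  req#5 t=2ms (window 0): DENY
  req#6 t=2ms (window 0): DENY
  req#7 t=4ms (window 1): ALLOW
  req#8 t=4ms (window 1): ALLOW
  req#9 t=5ms (window 1): ALLOW
  req#10 t=5ms (window 1): DENY
  req#11 t=6ms (window 2): ALLOW
  req#12 t=6ms (window 2): ALLOW
  req#13 t=6ms (window 2): ALLOW
  req#14 t=7ms (window 2): DENY
  req#15 t=7ms (window 2): DENY
  req#16 t=7ms (window 2): DENY
  req#17 t=8ms (window 2): DENY
  req#18 t=9ms (window 3): ALLOW
  req#19 t=10ms (window 3): ALLOW
  req#20 t=10ms (window 3): ALLOW
  req#21 t=10ms (window 3): DENY
  req#22 t=11ms (window 3): DENY
  req#23 t=11ms (window 3): DENY

Allowed counts by window: 3 3 3 3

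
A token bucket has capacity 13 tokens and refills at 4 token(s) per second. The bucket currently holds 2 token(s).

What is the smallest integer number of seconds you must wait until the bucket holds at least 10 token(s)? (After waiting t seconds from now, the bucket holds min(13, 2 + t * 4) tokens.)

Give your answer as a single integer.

Need 2 + t * 4 >= 10, so t >= 8/4.
Smallest integer t = ceil(8/4) = 2.

Answer: 2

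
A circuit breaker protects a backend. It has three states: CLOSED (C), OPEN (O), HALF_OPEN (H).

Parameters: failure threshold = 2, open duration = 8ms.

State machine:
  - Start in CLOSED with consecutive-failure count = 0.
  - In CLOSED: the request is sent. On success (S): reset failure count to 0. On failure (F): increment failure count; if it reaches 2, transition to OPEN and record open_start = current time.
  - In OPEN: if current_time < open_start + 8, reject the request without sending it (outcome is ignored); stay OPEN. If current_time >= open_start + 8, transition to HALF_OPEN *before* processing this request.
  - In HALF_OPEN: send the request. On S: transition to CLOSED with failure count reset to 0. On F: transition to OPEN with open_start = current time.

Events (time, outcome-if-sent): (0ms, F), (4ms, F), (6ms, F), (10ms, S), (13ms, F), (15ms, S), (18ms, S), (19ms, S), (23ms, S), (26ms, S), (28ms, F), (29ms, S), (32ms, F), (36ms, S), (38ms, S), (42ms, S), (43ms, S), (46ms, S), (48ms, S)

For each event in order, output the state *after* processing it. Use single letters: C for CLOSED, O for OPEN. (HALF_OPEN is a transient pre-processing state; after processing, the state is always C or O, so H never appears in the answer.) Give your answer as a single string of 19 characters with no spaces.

Answer: COOOOOOOCCCCCCCCCCC

Derivation:
State after each event:
  event#1 t=0ms outcome=F: state=CLOSED
  event#2 t=4ms outcome=F: state=OPEN
  event#3 t=6ms outcome=F: state=OPEN
  event#4 t=10ms outcome=S: state=OPEN
  event#5 t=13ms outcome=F: state=OPEN
  event#6 t=15ms outcome=S: state=OPEN
  event#7 t=18ms outcome=S: state=OPEN
  event#8 t=19ms outcome=S: state=OPEN
  event#9 t=23ms outcome=S: state=CLOSED
  event#10 t=26ms outcome=S: state=CLOSED
  event#11 t=28ms outcome=F: state=CLOSED
  event#12 t=29ms outcome=S: state=CLOSED
  event#13 t=32ms outcome=F: state=CLOSED
  event#14 t=36ms outcome=S: state=CLOSED
  event#15 t=38ms outcome=S: state=CLOSED
  event#16 t=42ms outcome=S: state=CLOSED
  event#17 t=43ms outcome=S: state=CLOSED
  event#18 t=46ms outcome=S: state=CLOSED
  event#19 t=48ms outcome=S: state=CLOSED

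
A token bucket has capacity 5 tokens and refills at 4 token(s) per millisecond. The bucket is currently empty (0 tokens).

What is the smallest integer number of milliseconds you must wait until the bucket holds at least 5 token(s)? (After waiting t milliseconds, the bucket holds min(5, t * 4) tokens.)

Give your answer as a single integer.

Answer: 2

Derivation:
Need t * 4 >= 5, so t >= 5/4.
Smallest integer t = ceil(5/4) = 2.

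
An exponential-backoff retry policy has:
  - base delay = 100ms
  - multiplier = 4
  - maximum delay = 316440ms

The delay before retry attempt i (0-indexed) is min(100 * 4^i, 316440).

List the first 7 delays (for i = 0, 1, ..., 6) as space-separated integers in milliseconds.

Computing each delay:
  i=0: min(100*4^0, 316440) = 100
  i=1: min(100*4^1, 316440) = 400
  i=2: min(100*4^2, 316440) = 1600
  i=3: min(100*4^3, 316440) = 6400
  i=4: min(100*4^4, 316440) = 25600
  i=5: min(100*4^5, 316440) = 102400
  i=6: min(100*4^6, 316440) = 316440

Answer: 100 400 1600 6400 25600 102400 316440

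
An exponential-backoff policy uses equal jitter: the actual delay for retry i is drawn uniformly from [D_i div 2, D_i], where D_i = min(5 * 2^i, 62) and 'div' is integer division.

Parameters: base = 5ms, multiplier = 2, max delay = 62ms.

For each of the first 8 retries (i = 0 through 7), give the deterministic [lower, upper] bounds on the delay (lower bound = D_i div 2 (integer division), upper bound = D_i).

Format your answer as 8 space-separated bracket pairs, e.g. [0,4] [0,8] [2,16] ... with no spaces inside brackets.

Computing bounds per retry:
  i=0: D_i=min(5*2^0,62)=5, bounds=[2,5]
  i=1: D_i=min(5*2^1,62)=10, bounds=[5,10]
  i=2: D_i=min(5*2^2,62)=20, bounds=[10,20]
  i=3: D_i=min(5*2^3,62)=40, bounds=[20,40]
  i=4: D_i=min(5*2^4,62)=62, bounds=[31,62]
  i=5: D_i=min(5*2^5,62)=62, bounds=[31,62]
  i=6: D_i=min(5*2^6,62)=62, bounds=[31,62]
  i=7: D_i=min(5*2^7,62)=62, bounds=[31,62]

Answer: [2,5] [5,10] [10,20] [20,40] [31,62] [31,62] [31,62] [31,62]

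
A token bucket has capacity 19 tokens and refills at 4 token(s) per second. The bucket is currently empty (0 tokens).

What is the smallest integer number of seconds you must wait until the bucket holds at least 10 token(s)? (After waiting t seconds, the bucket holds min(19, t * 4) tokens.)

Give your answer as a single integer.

Need t * 4 >= 10, so t >= 10/4.
Smallest integer t = ceil(10/4) = 3.

Answer: 3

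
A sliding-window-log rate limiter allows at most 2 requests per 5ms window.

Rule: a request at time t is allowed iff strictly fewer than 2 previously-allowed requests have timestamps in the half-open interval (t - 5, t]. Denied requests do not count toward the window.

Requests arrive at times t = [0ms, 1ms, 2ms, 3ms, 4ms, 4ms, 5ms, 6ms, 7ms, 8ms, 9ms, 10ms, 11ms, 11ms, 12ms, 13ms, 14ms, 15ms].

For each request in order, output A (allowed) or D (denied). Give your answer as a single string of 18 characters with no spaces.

Tracking allowed requests in the window:
  req#1 t=0ms: ALLOW
  req#2 t=1ms: ALLOW
  req#3 t=2ms: DENY
  req#4 t=3ms: DENY
  req#5 t=4ms: DENY
  req#6 t=4ms: DENY
  req#7 t=5ms: ALLOW
  req#8 t=6ms: ALLOW
  req#9 t=7ms: DENY
  req#10 t=8ms: DENY
  req#11 t=9ms: DENY
  req#12 t=10ms: ALLOW
  req#13 t=11ms: ALLOW
  req#14 t=11ms: DENY
  req#15 t=12ms: DENY
  req#16 t=13ms: DENY
  req#17 t=14ms: DENY
  req#18 t=15ms: ALLOW

Answer: AADDDDAADDDAADDDDA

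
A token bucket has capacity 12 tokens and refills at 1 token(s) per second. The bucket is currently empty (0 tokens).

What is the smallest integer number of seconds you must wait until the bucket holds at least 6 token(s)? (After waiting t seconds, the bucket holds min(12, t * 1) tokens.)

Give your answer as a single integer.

Answer: 6

Derivation:
Need t * 1 >= 6, so t >= 6/1.
Smallest integer t = ceil(6/1) = 6.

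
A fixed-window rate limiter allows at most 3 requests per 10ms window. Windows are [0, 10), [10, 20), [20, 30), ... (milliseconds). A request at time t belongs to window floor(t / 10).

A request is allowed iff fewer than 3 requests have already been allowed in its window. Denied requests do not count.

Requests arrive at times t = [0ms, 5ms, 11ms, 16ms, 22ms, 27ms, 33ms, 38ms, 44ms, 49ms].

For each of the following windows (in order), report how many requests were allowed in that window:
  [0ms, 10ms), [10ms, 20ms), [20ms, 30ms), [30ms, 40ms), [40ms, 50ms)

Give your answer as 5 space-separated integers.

Answer: 2 2 2 2 2

Derivation:
Processing requests:
  req#1 t=0ms (window 0): ALLOW
  req#2 t=5ms (window 0): ALLOW
  req#3 t=11ms (window 1): ALLOW
  req#4 t=16ms (window 1): ALLOW
  req#5 t=22ms (window 2): ALLOW
  req#6 t=27ms (window 2): ALLOW
  req#7 t=33ms (window 3): ALLOW
  req#8 t=38ms (window 3): ALLOW
  req#9 t=44ms (window 4): ALLOW
  req#10 t=49ms (window 4): ALLOW

Allowed counts by window: 2 2 2 2 2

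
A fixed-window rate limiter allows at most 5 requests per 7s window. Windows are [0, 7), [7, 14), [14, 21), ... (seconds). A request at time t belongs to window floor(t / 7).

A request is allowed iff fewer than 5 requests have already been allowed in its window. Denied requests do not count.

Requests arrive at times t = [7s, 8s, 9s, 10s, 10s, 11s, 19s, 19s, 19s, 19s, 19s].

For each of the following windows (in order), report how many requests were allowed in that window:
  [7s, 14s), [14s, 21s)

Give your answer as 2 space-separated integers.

Answer: 5 5

Derivation:
Processing requests:
  req#1 t=7s (window 1): ALLOW
  req#2 t=8s (window 1): ALLOW
  req#3 t=9s (window 1): ALLOW
  req#4 t=10s (window 1): ALLOW
  req#5 t=10s (window 1): ALLOW
  req#6 t=11s (window 1): DENY
  req#7 t=19s (window 2): ALLOW
  req#8 t=19s (window 2): ALLOW
  req#9 t=19s (window 2): ALLOW
  req#10 t=19s (window 2): ALLOW
  req#11 t=19s (window 2): ALLOW

Allowed counts by window: 5 5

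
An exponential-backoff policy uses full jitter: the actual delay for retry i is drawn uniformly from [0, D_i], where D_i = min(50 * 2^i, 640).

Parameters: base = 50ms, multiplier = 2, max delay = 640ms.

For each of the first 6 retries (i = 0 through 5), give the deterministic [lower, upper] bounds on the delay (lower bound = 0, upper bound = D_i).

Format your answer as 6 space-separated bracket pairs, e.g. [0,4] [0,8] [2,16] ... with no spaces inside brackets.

Answer: [0,50] [0,100] [0,200] [0,400] [0,640] [0,640]

Derivation:
Computing bounds per retry:
  i=0: D_i=min(50*2^0,640)=50, bounds=[0,50]
  i=1: D_i=min(50*2^1,640)=100, bounds=[0,100]
  i=2: D_i=min(50*2^2,640)=200, bounds=[0,200]
  i=3: D_i=min(50*2^3,640)=400, bounds=[0,400]
  i=4: D_i=min(50*2^4,640)=640, bounds=[0,640]
  i=5: D_i=min(50*2^5,640)=640, bounds=[0,640]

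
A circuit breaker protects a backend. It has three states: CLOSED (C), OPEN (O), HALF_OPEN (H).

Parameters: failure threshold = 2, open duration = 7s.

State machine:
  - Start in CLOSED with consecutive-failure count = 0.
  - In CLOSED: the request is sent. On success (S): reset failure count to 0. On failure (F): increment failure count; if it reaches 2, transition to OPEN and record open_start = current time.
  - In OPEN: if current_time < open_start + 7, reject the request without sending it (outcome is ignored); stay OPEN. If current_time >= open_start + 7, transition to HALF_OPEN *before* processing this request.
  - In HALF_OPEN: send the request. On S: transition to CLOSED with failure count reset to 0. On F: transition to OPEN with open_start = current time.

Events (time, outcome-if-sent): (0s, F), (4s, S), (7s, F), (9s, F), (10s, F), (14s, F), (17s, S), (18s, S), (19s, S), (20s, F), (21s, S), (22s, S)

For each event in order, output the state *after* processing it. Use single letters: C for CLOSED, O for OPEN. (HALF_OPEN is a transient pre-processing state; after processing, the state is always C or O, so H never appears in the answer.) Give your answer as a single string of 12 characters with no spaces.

State after each event:
  event#1 t=0s outcome=F: state=CLOSED
  event#2 t=4s outcome=S: state=CLOSED
  event#3 t=7s outcome=F: state=CLOSED
  event#4 t=9s outcome=F: state=OPEN
  event#5 t=10s outcome=F: state=OPEN
  event#6 t=14s outcome=F: state=OPEN
  event#7 t=17s outcome=S: state=CLOSED
  event#8 t=18s outcome=S: state=CLOSED
  event#9 t=19s outcome=S: state=CLOSED
  event#10 t=20s outcome=F: state=CLOSED
  event#11 t=21s outcome=S: state=CLOSED
  event#12 t=22s outcome=S: state=CLOSED

Answer: CCCOOOCCCCCC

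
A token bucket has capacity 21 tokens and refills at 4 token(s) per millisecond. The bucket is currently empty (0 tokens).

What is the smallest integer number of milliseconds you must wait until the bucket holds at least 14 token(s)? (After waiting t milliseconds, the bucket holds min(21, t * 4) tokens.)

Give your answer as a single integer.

Answer: 4

Derivation:
Need t * 4 >= 14, so t >= 14/4.
Smallest integer t = ceil(14/4) = 4.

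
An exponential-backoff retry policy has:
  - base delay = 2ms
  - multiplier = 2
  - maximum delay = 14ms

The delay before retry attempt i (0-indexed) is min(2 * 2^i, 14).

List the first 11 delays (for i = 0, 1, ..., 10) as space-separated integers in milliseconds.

Computing each delay:
  i=0: min(2*2^0, 14) = 2
  i=1: min(2*2^1, 14) = 4
  i=2: min(2*2^2, 14) = 8
  i=3: min(2*2^3, 14) = 14
  i=4: min(2*2^4, 14) = 14
  i=5: min(2*2^5, 14) = 14
  i=6: min(2*2^6, 14) = 14
  i=7: min(2*2^7, 14) = 14
  i=8: min(2*2^8, 14) = 14
  i=9: min(2*2^9, 14) = 14
  i=10: min(2*2^10, 14) = 14

Answer: 2 4 8 14 14 14 14 14 14 14 14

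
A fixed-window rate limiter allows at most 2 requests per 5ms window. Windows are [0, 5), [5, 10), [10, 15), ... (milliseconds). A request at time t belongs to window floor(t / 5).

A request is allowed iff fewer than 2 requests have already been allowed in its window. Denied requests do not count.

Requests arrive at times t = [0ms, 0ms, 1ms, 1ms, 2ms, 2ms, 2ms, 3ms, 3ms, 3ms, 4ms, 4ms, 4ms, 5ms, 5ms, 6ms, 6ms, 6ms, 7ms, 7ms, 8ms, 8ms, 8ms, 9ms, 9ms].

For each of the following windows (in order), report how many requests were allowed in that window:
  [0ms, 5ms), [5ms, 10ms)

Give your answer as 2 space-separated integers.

Answer: 2 2

Derivation:
Processing requests:
  req#1 t=0ms (window 0): ALLOW
  req#2 t=0ms (window 0): ALLOW
  req#3 t=1ms (window 0): DENY
  req#4 t=1ms (window 0): DENY
  req#5 t=2ms (window 0): DENY
  req#6 t=2ms (window 0): DENY
  req#7 t=2ms (window 0): DENY
  req#8 t=3ms (window 0): DENY
  req#9 t=3ms (window 0): DENY
  req#10 t=3ms (window 0): DENY
  req#11 t=4ms (window 0): DENY
  req#12 t=4ms (window 0): DENY
  req#13 t=4ms (window 0): DENY
  req#14 t=5ms (window 1): ALLOW
  req#15 t=5ms (window 1): ALLOW
  req#16 t=6ms (window 1): DENY
  req#17 t=6ms (window 1): DENY
  req#18 t=6ms (window 1): DENY
  req#19 t=7ms (window 1): DENY
  req#20 t=7ms (window 1): DENY
  req#21 t=8ms (window 1): DENY
  req#22 t=8ms (window 1): DENY
  req#23 t=8ms (window 1): DENY
  req#24 t=9ms (window 1): DENY
  req#25 t=9ms (window 1): DENY

Allowed counts by window: 2 2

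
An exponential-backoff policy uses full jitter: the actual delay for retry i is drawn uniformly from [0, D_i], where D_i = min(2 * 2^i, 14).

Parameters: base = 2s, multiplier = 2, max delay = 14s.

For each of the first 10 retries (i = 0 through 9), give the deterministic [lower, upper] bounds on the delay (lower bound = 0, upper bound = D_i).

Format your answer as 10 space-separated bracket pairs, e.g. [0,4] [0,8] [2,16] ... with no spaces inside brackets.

Answer: [0,2] [0,4] [0,8] [0,14] [0,14] [0,14] [0,14] [0,14] [0,14] [0,14]

Derivation:
Computing bounds per retry:
  i=0: D_i=min(2*2^0,14)=2, bounds=[0,2]
  i=1: D_i=min(2*2^1,14)=4, bounds=[0,4]
  i=2: D_i=min(2*2^2,14)=8, bounds=[0,8]
  i=3: D_i=min(2*2^3,14)=14, bounds=[0,14]
  i=4: D_i=min(2*2^4,14)=14, bounds=[0,14]
  i=5: D_i=min(2*2^5,14)=14, bounds=[0,14]
  i=6: D_i=min(2*2^6,14)=14, bounds=[0,14]
  i=7: D_i=min(2*2^7,14)=14, bounds=[0,14]
  i=8: D_i=min(2*2^8,14)=14, bounds=[0,14]
  i=9: D_i=min(2*2^9,14)=14, bounds=[0,14]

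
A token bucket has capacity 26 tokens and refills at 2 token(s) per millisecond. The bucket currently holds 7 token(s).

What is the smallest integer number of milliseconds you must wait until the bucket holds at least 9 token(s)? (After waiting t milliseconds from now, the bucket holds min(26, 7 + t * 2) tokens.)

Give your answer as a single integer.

Answer: 1

Derivation:
Need 7 + t * 2 >= 9, so t >= 2/2.
Smallest integer t = ceil(2/2) = 1.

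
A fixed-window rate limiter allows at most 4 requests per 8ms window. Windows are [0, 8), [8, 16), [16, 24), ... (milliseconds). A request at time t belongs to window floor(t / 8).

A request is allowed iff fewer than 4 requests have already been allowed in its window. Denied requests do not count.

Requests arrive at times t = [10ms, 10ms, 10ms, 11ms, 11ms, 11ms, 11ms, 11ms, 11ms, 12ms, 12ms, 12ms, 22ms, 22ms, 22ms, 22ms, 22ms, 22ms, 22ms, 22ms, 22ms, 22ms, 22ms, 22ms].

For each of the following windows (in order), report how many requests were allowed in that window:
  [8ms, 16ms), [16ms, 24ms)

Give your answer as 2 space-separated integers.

Processing requests:
  req#1 t=10ms (window 1): ALLOW
  req#2 t=10ms (window 1): ALLOW
  req#3 t=10ms (window 1): ALLOW
  req#4 t=11ms (window 1): ALLOW
  req#5 t=11ms (window 1): DENY
  req#6 t=11ms (window 1): DENY
  req#7 t=11ms (window 1): DENY
  req#8 t=11ms (window 1): DENY
  req#9 t=11ms (window 1): DENY
  req#10 t=12ms (window 1): DENY
  req#11 t=12ms (window 1): DENY
  req#12 t=12ms (window 1): DENY
  req#13 t=22ms (window 2): ALLOW
  req#14 t=22ms (window 2): ALLOW
  req#15 t=22ms (window 2): ALLOW
  req#16 t=22ms (window 2): ALLOW
  req#17 t=22ms (window 2): DENY
  req#18 t=22ms (window 2): DENY
  req#19 t=22ms (window 2): DENY
  req#20 t=22ms (window 2): DENY
  req#21 t=22ms (window 2): DENY
  req#22 t=22ms (window 2): DENY
  req#23 t=22ms (window 2): DENY
  req#24 t=22ms (window 2): DENY

Allowed counts by window: 4 4

Answer: 4 4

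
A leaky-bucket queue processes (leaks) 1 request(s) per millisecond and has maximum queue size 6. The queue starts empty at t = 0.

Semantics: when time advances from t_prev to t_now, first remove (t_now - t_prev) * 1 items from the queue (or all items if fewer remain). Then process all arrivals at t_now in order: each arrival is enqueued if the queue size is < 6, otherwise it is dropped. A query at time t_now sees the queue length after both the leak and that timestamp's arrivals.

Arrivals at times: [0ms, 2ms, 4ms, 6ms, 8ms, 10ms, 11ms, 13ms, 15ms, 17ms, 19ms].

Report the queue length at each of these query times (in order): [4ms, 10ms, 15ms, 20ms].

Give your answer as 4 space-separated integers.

Answer: 1 1 1 0

Derivation:
Queue lengths at query times:
  query t=4ms: backlog = 1
  query t=10ms: backlog = 1
  query t=15ms: backlog = 1
  query t=20ms: backlog = 0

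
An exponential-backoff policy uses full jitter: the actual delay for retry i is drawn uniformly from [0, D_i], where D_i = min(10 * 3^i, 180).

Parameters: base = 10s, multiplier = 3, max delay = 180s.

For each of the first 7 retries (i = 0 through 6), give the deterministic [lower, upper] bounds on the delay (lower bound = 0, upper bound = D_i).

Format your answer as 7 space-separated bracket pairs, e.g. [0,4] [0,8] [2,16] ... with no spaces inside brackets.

Answer: [0,10] [0,30] [0,90] [0,180] [0,180] [0,180] [0,180]

Derivation:
Computing bounds per retry:
  i=0: D_i=min(10*3^0,180)=10, bounds=[0,10]
  i=1: D_i=min(10*3^1,180)=30, bounds=[0,30]
  i=2: D_i=min(10*3^2,180)=90, bounds=[0,90]
  i=3: D_i=min(10*3^3,180)=180, bounds=[0,180]
  i=4: D_i=min(10*3^4,180)=180, bounds=[0,180]
  i=5: D_i=min(10*3^5,180)=180, bounds=[0,180]
  i=6: D_i=min(10*3^6,180)=180, bounds=[0,180]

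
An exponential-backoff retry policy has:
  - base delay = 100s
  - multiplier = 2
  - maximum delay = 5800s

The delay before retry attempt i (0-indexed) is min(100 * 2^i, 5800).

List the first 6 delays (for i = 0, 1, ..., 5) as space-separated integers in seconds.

Answer: 100 200 400 800 1600 3200

Derivation:
Computing each delay:
  i=0: min(100*2^0, 5800) = 100
  i=1: min(100*2^1, 5800) = 200
  i=2: min(100*2^2, 5800) = 400
  i=3: min(100*2^3, 5800) = 800
  i=4: min(100*2^4, 5800) = 1600
  i=5: min(100*2^5, 5800) = 3200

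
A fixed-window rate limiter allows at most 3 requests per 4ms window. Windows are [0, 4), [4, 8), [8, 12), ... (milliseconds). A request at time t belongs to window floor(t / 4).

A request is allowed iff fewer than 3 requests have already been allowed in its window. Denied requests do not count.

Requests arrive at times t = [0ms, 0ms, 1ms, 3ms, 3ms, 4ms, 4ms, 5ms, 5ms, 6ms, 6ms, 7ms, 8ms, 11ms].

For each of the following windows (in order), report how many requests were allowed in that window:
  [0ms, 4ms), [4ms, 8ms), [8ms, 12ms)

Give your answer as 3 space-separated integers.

Answer: 3 3 2

Derivation:
Processing requests:
  req#1 t=0ms (window 0): ALLOW
  req#2 t=0ms (window 0): ALLOW
  req#3 t=1ms (window 0): ALLOW
  req#4 t=3ms (window 0): DENY
  req#5 t=3ms (window 0): DENY
  req#6 t=4ms (window 1): ALLOW
  req#7 t=4ms (window 1): ALLOW
  req#8 t=5ms (window 1): ALLOW
  req#9 t=5ms (window 1): DENY
  req#10 t=6ms (window 1): DENY
  req#11 t=6ms (window 1): DENY
  req#12 t=7ms (window 1): DENY
  req#13 t=8ms (window 2): ALLOW
  req#14 t=11ms (window 2): ALLOW

Allowed counts by window: 3 3 2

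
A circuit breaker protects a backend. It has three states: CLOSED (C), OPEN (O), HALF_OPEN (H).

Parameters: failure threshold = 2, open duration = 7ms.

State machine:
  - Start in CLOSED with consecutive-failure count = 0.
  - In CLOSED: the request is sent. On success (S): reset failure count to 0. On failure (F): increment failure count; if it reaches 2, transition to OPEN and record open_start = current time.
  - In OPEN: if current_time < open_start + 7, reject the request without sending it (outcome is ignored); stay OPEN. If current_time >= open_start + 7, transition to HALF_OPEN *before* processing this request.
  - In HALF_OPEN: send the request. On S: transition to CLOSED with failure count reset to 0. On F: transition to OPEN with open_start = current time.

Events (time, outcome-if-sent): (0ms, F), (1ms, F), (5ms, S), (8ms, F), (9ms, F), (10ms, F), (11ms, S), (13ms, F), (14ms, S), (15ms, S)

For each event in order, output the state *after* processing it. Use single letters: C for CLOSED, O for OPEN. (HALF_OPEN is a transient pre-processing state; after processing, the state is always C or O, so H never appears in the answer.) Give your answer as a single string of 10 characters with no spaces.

State after each event:
  event#1 t=0ms outcome=F: state=CLOSED
  event#2 t=1ms outcome=F: state=OPEN
  event#3 t=5ms outcome=S: state=OPEN
  event#4 t=8ms outcome=F: state=OPEN
  event#5 t=9ms outcome=F: state=OPEN
  event#6 t=10ms outcome=F: state=OPEN
  event#7 t=11ms outcome=S: state=OPEN
  event#8 t=13ms outcome=F: state=OPEN
  event#9 t=14ms outcome=S: state=OPEN
  event#10 t=15ms outcome=S: state=CLOSED

Answer: COOOOOOOOC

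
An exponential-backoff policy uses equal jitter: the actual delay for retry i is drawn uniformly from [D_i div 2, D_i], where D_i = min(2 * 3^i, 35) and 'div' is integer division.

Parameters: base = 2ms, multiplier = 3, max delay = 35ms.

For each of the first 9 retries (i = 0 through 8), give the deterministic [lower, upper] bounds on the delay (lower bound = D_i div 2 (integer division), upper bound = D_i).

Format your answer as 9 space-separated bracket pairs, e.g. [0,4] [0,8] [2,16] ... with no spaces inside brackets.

Answer: [1,2] [3,6] [9,18] [17,35] [17,35] [17,35] [17,35] [17,35] [17,35]

Derivation:
Computing bounds per retry:
  i=0: D_i=min(2*3^0,35)=2, bounds=[1,2]
  i=1: D_i=min(2*3^1,35)=6, bounds=[3,6]
  i=2: D_i=min(2*3^2,35)=18, bounds=[9,18]
  i=3: D_i=min(2*3^3,35)=35, bounds=[17,35]
  i=4: D_i=min(2*3^4,35)=35, bounds=[17,35]
  i=5: D_i=min(2*3^5,35)=35, bounds=[17,35]
  i=6: D_i=min(2*3^6,35)=35, bounds=[17,35]
  i=7: D_i=min(2*3^7,35)=35, bounds=[17,35]
  i=8: D_i=min(2*3^8,35)=35, bounds=[17,35]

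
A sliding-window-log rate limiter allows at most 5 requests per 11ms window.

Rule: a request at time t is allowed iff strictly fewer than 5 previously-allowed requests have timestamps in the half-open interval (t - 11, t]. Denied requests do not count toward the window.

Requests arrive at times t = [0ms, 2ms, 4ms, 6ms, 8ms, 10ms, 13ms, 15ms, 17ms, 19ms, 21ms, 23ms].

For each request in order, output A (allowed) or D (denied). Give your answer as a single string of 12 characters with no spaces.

Tracking allowed requests in the window:
  req#1 t=0ms: ALLOW
  req#2 t=2ms: ALLOW
  req#3 t=4ms: ALLOW
  req#4 t=6ms: ALLOW
  req#5 t=8ms: ALLOW
  req#6 t=10ms: DENY
  req#7 t=13ms: ALLOW
  req#8 t=15ms: ALLOW
  req#9 t=17ms: ALLOW
  req#10 t=19ms: ALLOW
  req#11 t=21ms: ALLOW
  req#12 t=23ms: DENY

Answer: AAAAADAAAAAD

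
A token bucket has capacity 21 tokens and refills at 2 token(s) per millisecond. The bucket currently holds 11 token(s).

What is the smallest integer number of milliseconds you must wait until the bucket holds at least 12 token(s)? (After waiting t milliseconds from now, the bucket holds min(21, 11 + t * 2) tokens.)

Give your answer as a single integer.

Need 11 + t * 2 >= 12, so t >= 1/2.
Smallest integer t = ceil(1/2) = 1.

Answer: 1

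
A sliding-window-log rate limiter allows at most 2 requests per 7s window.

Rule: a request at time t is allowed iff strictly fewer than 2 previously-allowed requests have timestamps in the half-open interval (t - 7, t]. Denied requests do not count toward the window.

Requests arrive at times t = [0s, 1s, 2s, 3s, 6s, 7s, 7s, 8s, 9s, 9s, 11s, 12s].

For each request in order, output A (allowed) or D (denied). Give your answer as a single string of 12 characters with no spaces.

Answer: AADDDADADDDD

Derivation:
Tracking allowed requests in the window:
  req#1 t=0s: ALLOW
  req#2 t=1s: ALLOW
  req#3 t=2s: DENY
  req#4 t=3s: DENY
  req#5 t=6s: DENY
  req#6 t=7s: ALLOW
  req#7 t=7s: DENY
  req#8 t=8s: ALLOW
  req#9 t=9s: DENY
  req#10 t=9s: DENY
  req#11 t=11s: DENY
  req#12 t=12s: DENY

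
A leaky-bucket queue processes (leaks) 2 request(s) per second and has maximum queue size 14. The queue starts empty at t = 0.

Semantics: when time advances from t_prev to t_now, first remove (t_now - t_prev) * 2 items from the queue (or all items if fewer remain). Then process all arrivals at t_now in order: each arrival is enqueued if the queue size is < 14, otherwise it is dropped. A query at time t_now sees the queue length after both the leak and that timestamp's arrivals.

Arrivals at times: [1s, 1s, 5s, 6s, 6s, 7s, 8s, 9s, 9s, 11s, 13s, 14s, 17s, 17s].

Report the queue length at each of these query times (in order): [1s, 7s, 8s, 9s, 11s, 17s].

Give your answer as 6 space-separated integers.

Queue lengths at query times:
  query t=1s: backlog = 2
  query t=7s: backlog = 1
  query t=8s: backlog = 1
  query t=9s: backlog = 2
  query t=11s: backlog = 1
  query t=17s: backlog = 2

Answer: 2 1 1 2 1 2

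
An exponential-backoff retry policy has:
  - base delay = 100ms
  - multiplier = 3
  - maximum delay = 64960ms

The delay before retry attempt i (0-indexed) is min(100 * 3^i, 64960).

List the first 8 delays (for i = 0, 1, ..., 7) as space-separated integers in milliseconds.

Answer: 100 300 900 2700 8100 24300 64960 64960

Derivation:
Computing each delay:
  i=0: min(100*3^0, 64960) = 100
  i=1: min(100*3^1, 64960) = 300
  i=2: min(100*3^2, 64960) = 900
  i=3: min(100*3^3, 64960) = 2700
  i=4: min(100*3^4, 64960) = 8100
  i=5: min(100*3^5, 64960) = 24300
  i=6: min(100*3^6, 64960) = 64960
  i=7: min(100*3^7, 64960) = 64960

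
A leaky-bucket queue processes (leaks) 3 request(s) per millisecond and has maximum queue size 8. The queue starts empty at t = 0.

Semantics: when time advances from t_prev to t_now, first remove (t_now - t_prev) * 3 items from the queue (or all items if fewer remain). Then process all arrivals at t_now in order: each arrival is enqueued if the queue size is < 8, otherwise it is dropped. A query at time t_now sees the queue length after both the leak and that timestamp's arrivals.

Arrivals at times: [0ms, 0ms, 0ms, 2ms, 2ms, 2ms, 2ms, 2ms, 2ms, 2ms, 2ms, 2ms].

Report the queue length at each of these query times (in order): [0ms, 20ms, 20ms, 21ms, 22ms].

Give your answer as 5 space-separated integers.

Answer: 3 0 0 0 0

Derivation:
Queue lengths at query times:
  query t=0ms: backlog = 3
  query t=20ms: backlog = 0
  query t=20ms: backlog = 0
  query t=21ms: backlog = 0
  query t=22ms: backlog = 0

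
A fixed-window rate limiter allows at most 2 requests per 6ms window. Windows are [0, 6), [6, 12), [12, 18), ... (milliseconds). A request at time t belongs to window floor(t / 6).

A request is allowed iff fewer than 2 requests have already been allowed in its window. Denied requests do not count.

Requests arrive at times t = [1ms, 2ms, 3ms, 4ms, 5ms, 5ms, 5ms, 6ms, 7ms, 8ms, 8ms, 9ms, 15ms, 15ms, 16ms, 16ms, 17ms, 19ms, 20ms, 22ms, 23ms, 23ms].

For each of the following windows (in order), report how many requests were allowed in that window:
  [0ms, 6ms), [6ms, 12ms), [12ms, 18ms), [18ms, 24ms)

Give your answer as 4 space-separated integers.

Processing requests:
  req#1 t=1ms (window 0): ALLOW
  req#2 t=2ms (window 0): ALLOW
  req#3 t=3ms (window 0): DENY
  req#4 t=4ms (window 0): DENY
  req#5 t=5ms (window 0): DENY
  req#6 t=5ms (window 0): DENY
  req#7 t=5ms (window 0): DENY
  req#8 t=6ms (window 1): ALLOW
  req#9 t=7ms (window 1): ALLOW
  req#10 t=8ms (window 1): DENY
  req#11 t=8ms (window 1): DENY
  req#12 t=9ms (window 1): DENY
  req#13 t=15ms (window 2): ALLOW
  req#14 t=15ms (window 2): ALLOW
  req#15 t=16ms (window 2): DENY
  req#16 t=16ms (window 2): DENY
  req#17 t=17ms (window 2): DENY
  req#18 t=19ms (window 3): ALLOW
  req#19 t=20ms (window 3): ALLOW
  req#20 t=22ms (window 3): DENY
  req#21 t=23ms (window 3): DENY
  req#22 t=23ms (window 3): DENY

Allowed counts by window: 2 2 2 2

Answer: 2 2 2 2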